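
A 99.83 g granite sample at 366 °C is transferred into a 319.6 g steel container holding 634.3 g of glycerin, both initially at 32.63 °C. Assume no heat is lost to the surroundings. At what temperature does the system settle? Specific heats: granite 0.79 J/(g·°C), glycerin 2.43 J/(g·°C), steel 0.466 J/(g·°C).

Let T be the final temperature. ΣQ_i = 0:
99.83×0.79×(T − 366) + 634.3×2.43×(T − 32.63) + 319.6×0.466×(T − 32.63) = 0
78.87(T − 366) + 1541.3(T − 32.63) + 148.93(T − 32.63) = 0
1769.1 T = 84019
T ≈ 47.49 °C

T_f ≈ 47.5 °C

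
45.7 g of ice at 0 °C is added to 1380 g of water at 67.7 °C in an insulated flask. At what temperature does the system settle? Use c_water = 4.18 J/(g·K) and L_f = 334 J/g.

Sum of m c ΔT and latent-heat terms is zero:
latent heat to melt: 45.7×334 = 15264
  warm the meltwater: 191.03 T
  water: 5768.4(T − 67.7)
5959.4 T = 390521 − 15264 = 375257
T ≈ 62.97 °C. Since T > 0 °C, the all-ice-melts assumption holds.

T_f ≈ 63.0 °C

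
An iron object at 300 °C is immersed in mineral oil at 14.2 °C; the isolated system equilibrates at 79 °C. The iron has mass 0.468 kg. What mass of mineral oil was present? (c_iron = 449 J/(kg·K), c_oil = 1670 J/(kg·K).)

m ≈ 0.429 kg

Heat gained plus heat lost sum to zero:
0.468×449×(79 − 300) + m×1670×(79 − 14.2) = 0
108216 m = 46439
m = 46439/108216 ≈ 0.4291 kg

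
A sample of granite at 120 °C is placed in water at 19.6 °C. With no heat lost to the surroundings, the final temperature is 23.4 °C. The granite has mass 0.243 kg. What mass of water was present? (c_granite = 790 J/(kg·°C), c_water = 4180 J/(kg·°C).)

Energy conservation, ΣQ = 0:
0.243·790·(23.4 − 120) + m·4180·(23.4 − 19.6) = 0
15884 m = 18544
m = 18544/15884 ≈ 1.167 kg

m ≈ 1.17 kg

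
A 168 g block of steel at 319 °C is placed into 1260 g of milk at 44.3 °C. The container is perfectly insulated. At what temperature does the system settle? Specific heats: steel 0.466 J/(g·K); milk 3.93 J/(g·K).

|Q_steel| = |Q_milk|:
168·0.466·(319 − T) = 1260·3.93·(T − 44.3)
78.29(319 − T) = 4951.8(T − 44.3)
5030.1 T = 244339  ⇒  T ≈ 48.58 °C

T_f ≈ 48.6 °C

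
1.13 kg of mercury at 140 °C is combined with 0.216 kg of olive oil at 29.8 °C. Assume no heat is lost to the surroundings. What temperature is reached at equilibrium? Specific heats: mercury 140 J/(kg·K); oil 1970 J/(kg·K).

With ΣQ=0 the equilibrium temperature is the m·c-weighted mean:
T_f = (158.2*140 + 425.52*29.8) / (158.2 + 425.52)
    = 34828 / 583.72 ≈ 59.67 °C

T_f ≈ 59.7 °C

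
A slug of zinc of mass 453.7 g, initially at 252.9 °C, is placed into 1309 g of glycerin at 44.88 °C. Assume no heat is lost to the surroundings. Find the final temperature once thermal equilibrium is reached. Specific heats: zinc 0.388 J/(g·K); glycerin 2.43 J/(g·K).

T_f ≈ 55.8 °C

Net heat exchanged in the isolated system is zero:
453.7·0.388·(T − 252.9) + 1309·2.43·(T − 44.88) = 0
176.04(T − 252.9) + 3180.9(T − 44.88) = 0
3356.9 T = 187277
T = 187277 / 3356.9 = 55.8 °C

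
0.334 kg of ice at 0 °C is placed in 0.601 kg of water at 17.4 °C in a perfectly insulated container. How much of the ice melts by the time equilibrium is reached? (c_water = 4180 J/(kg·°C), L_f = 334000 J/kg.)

m_melted ≈ 0.131 kg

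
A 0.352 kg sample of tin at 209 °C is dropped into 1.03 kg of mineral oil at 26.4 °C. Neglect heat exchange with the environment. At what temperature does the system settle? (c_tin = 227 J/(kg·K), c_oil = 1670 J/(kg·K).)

T_f ≈ 34.5 °C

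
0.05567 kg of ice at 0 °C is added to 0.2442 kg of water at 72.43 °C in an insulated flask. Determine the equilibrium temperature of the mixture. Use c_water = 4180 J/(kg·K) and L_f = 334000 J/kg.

T_f ≈ 44.1 °C

Net heat exchanged in the isolated system is zero:
fusion: m_ice L_f = 0.05567×334000 = 18594; warm the meltwater: 232.7 T; water: 1020.8(T − 72.43)
1253.5 T = 73933 − 18594 = 55340
T ≈ 44.15 °C (positive, so assuming full melt was valid).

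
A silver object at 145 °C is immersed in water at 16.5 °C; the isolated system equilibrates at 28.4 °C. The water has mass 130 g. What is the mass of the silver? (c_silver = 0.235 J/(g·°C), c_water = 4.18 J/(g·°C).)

m ≈ 236 g

Energy conservation, ΣQ = 0:
m×0.235×(28.4 − 145) + 130×4.18×(28.4 − 16.5) = 0
-27.4 m = -6466.5
m = -6466.5/-27.4 ≈ 236 g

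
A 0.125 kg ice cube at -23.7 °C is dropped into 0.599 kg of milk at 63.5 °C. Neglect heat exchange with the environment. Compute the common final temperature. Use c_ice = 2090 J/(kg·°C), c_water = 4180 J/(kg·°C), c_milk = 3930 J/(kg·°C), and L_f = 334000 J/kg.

T_f ≈ 35.3 °C

Sum of m c ΔT and latent-heat terms is zero:
warm ice to 0 °C: 0.125×2090×(0 − (-23.7)) = 6191.6
  latent heat to melt: 0.125×334000 = 41750
  warm the meltwater: 522.5 T
  milk: 2354.1(T − 63.5)
2876.6 T = 149483 − 47942 = 101542
T ≈ 35.30 °C — above 0 °C, consistent with complete melting.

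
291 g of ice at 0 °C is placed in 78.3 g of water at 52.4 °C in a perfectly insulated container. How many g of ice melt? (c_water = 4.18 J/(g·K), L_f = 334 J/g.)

m_melted ≈ 51.3 g

Cooling the water to 0 °C releases 78.3×4.18×52.4 = 17150 J.
Fully melting the ice requires m_ice L_f = 291×334 = 97194 J.
That's not enough to melt it all — equilibrium is at 0 °C with ice remaining.
Mass melted = 17150/334 ≈ 51.35 g.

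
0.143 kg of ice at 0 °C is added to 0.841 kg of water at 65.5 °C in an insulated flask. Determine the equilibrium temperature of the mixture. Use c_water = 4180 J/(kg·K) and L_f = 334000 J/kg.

T_f ≈ 44.4 °C

Setting the total heat transfer to zero:
melt ice: 0.143·334000 = 47762; meltwater 0→T: 0.143·4180·T = 597.74 T; water cools: 0.841·4180·(T − 65.5) = 3515.4(T − 65.5)
4113.1 T = 230257 − 47762 = 182495
T ≈ 44.37 °C. Since T > 0 °C, the all-ice-melts assumption holds.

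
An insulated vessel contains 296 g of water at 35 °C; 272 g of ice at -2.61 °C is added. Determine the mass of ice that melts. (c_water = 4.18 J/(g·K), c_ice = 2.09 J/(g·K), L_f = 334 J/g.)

Heat available from the water dropping to 0 °C: 296·4.18·35 = 43305 J.
Warming the ice to 0 °C takes 272·2.09·2.61 = 1483.7 J, leaving 41821 J for melting.
To melt every bit of ice: 272·334 = 90848 J.
Since 41821 < 90848 J, not all the ice melts; equilibrium is at 0 °C.
m_melted·334 = 41821  ⇒  m_melted ≈ 125.2 g.

m_melted ≈ 125 g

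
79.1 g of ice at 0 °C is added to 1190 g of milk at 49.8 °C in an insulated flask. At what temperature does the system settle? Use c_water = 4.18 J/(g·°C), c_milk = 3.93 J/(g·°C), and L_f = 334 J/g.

T_f ≈ 41.2 °C

Let T be the final temperature. ΣQ_i = 0:
melt ice: 79.1·334 = 26419; warm the meltwater: 330.64 T; milk: 4676.7(T − 49.8)
5007.3 T = 232900 − 26419 = 206480
T ≈ 41.24 °C. Since T > 0 °C, the all-ice-melts assumption holds.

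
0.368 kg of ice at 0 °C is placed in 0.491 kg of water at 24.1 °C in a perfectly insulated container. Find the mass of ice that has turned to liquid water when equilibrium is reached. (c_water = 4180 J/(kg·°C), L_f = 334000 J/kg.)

Cooling the water to 0 °C releases 0.491·4180·24.1 = 49462 J.
Fully melting the ice requires m_ice L_f = 0.368·334000 = 122912 J.
49462 J < 122912 J, so only part of the ice melts and the system sits at 0 °C.
m_melted·334000 = 49462  ⇒  m_melted ≈ 0.1481 kg.

m_melted ≈ 0.148 kg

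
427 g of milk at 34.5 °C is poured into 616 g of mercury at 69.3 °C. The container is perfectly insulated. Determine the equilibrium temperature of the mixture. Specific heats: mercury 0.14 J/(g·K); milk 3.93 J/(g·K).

With ΣQ=0 the equilibrium temperature is the m·c-weighted mean:
T_f = (86.24×69.3 + 1678.1×34.5) / (86.24 + 1678.1)
    = 63871 / 1764.4 ≈ 36.20 °C

T_f ≈ 36.2 °C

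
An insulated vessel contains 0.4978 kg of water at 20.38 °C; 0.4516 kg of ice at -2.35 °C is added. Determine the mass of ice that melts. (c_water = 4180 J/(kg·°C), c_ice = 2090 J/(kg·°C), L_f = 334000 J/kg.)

m_melted ≈ 0.12 kg

Heat available from the water dropping to 0 °C: 0.4978·4180·20.38 = 42407 J.
Warming the ice to 0 °C takes 0.4516·2090·2.35 = 2218 J, leaving 40189 J for melting.
To melt every bit of ice: 0.4516·334000 = 150834 J.
Since 40189 < 150834 J, not all the ice melts; equilibrium is at 0 °C.
Mass melted = 40189/334000 ≈ 0.1203 kg.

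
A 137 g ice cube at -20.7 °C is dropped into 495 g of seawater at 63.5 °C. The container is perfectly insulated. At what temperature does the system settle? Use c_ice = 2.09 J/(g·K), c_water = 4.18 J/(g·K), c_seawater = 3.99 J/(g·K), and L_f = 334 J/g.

T_f ≈ 28.9 °C

Net heat exchanged in the isolated system is zero:
warm ice to 0 °C: 137×2.09×(0 − (-20.7)) = 5927
  latent heat to melt: 137×334 = 45758
  warm the meltwater: 572.66 T
  seawater: 1975.1(T − 63.5)
2547.7 T = 125416 − 51685 = 73731
T ≈ 28.94 °C. Since T > 0 °C, the all-ice-melts assumption holds.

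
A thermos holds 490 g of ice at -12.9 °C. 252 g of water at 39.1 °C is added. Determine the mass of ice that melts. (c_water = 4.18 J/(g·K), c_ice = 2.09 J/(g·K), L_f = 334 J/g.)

Water can give up m c ΔT = 252×4.18×39.1 = 41186 J before reaching 0 °C.
Warming the ice to 0 °C takes 490×2.09×12.9 = 13211 J, leaving 27975 J for melting.
To melt every bit of ice: 490×334 = 163660 J.
That's not enough to melt it all — equilibrium is at 0 °C with ice remaining.
m_melt = 27975 / L_f = 83.76 g.

m_melted ≈ 83.8 g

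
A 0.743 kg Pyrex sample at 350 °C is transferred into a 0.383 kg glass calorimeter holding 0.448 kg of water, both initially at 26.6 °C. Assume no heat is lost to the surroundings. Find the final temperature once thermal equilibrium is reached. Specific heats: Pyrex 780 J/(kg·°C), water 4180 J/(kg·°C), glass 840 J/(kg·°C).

T_f ≈ 94.2 °C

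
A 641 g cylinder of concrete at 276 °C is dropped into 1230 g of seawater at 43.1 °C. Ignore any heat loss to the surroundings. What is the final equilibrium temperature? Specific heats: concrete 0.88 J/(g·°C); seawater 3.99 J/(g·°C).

Energy conservation, ΣQ = 0:
641*0.88*(T − 276) + 1230*3.99*(T − 43.1) = 0
564.08(T − 276) + 4907.7(T − 43.1) = 0
(564.08 + 4907.7) T = 564.08*276 + 4907.7*43.1
T ≈ 67.11 °C

T_f ≈ 67.1 °C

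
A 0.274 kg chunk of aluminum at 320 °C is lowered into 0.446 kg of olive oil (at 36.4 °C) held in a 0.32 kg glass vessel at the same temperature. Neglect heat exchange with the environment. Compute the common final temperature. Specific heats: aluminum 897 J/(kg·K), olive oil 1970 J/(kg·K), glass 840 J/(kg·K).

T_f ≈ 86.4 °C

Conservation of energy gives ΣQ = 0:
0.274*897*(T − 320) + 0.446*1970*(T − 36.4) + 0.32*840*(T − 36.4) = 0
245.78(T − 320) + 878.62(T − 36.4) + 268.8(T − 36.4) = 0
1393.2 T = 120415
T ≈ 86.43 °C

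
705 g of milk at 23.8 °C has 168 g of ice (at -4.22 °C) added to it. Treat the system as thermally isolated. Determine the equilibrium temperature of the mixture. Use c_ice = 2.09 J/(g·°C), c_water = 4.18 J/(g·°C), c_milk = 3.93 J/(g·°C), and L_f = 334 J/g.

T_f ≈ 2.4 °C

Sum of m c ΔT and latent-heat terms is zero:
warm ice to 0 °C: 168·2.09·(0 − (-4.22)) = 1481.7
  melt ice: 168·334 = 56112
  warm the meltwater: 702.24 T
  milk: 2770.7(T − 23.8)
3472.9 T = 65941 − 57594 = 8347.7
T ≈ 2.40 °C — above 0 °C, consistent with complete melting.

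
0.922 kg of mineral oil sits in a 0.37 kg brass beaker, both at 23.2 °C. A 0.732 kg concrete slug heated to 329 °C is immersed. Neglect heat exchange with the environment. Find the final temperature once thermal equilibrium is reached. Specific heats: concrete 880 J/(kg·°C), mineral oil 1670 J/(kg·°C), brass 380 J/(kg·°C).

T_f ≈ 107.9 °C

Setting the total heat transfer to zero:
0.732·880·(T − 329) + 0.922·1670·(T − 23.2) + 0.37·380·(T − 23.2) = 0
(644.16 + 1539.7 + 140.6) T = 644.16·329 + 1539.7·23.2 + 140.6·23.2
T ≈ 107.94 °C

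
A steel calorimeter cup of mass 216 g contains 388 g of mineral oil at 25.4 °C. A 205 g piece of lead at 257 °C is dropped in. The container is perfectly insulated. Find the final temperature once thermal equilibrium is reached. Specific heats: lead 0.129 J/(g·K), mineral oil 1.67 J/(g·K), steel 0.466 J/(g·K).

T_f ≈ 33.3 °C

Setting the total heat transfer to zero:
205*0.129*(T − 257) + 388*1.67*(T − 25.4) + 216*0.466*(T − 25.4) = 0
775.06 T = 25811
T ≈ 33.30 °C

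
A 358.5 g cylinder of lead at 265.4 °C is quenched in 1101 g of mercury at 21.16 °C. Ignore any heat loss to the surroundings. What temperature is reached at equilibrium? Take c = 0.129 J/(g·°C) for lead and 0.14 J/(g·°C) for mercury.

T_f = Σ m_i c_i T_i / Σ m_i c_i:
T_f = (46.25*265.4 + 154.14*21.16) / (46.25 + 154.14)
    = 15535 / 200.39 ≈ 77.53 °C

T_f ≈ 77.5 °C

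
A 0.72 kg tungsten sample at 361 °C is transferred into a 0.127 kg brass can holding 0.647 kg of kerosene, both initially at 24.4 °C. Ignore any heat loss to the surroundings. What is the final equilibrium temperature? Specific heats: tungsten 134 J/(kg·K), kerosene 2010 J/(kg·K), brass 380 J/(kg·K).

T_f ≈ 46.9 °C

T_f = Σ m_i c_i T_i / Σ m_i c_i:
T_f = (96.48*361 + 1300.5*24.4 + 48.26*24.4) / (96.48 + 1300.5 + 48.26)
    = 67738 / 1445.2 ≈ 46.87 °C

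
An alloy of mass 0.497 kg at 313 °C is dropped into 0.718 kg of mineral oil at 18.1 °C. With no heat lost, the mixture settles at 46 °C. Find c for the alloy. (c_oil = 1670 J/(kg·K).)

Heat gained plus heat lost sum to zero:
0.497×c×(46 − 313) + 0.718×1670×(46 − 18.1) = 0
-132.7 c = -33454
c = -33454/-132.7 ≈ 252.1 J/(kg·K)

c ≈ 252 J/(kg·K)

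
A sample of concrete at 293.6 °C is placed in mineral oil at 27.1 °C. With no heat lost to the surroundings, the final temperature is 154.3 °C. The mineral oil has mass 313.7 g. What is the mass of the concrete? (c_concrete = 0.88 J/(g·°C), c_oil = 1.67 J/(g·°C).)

m ≈ 544 g

Heat gained plus heat lost sum to zero:
m×0.88×(154.3 − 293.6) + 313.7×1.67×(154.3 − 27.1) = 0
-122.58 m = -66637
m = -66637/-122.58 ≈ 543.6 g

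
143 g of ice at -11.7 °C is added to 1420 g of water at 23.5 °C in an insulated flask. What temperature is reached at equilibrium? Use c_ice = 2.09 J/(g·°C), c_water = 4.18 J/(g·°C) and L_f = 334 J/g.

Let T be the final temperature. ΣQ_i = 0:
ice -11.7→0 °C: 143×2.09×11.7 = 3496.8; fusion: m_ice L_f = 143×334 = 47762; meltwater 0→T: 143×4.18×T = 597.74 T; water cools: 1420×4.18×(T − 23.5) = 5935.6(T − 23.5)
6533.3 T = 139487 − 51259 = 88228
T ≈ 13.50 °C. Since T > 0 °C, the all-ice-melts assumption holds.

T_f ≈ 13.5 °C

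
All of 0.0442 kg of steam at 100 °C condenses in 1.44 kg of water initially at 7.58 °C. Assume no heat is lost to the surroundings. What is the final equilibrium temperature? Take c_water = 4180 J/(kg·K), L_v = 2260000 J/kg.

T_f ≈ 26.4 °C

Taking heat into each body as positive, Σ m c ΔT = 0:
condense steam: −0.0442×2260000 = −99892; condensate cools 100→T: 0.0442×4180×(T − 100) = 184.76(T − 100); original water: 6019.2(T − 7.58)
6204 T = 99892 + 18476 + 45626 = 163993
T ≈ 26.43 °C — below 100 °C, confirming all the steam condensed.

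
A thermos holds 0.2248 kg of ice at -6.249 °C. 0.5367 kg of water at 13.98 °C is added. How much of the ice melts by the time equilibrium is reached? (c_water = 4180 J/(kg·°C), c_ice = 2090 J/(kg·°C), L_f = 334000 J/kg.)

m_melted ≈ 0.0851 kg

Heat available from the water dropping to 0 °C: 0.5367×4180×13.98 = 31363 J.
Of that, 0.2248×2090×6.249 = 2936 J goes to bring the ice to 0 °C, leaving 28427 J.
Fully melting the ice requires m_ice L_f = 0.2248×334000 = 75083 J.
28427 J < 75083 J, so only part of the ice melts and the system sits at 0 °C.
m_melted×334000 = 28427  ⇒  m_melted ≈ 0.08511 kg.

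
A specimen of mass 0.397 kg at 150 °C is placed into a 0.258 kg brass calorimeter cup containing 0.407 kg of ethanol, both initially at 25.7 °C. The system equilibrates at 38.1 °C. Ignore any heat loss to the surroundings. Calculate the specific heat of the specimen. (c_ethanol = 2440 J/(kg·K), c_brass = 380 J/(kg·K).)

c ≈ 305 J/(kg·K)

Setting the total heat transfer to zero:
0.397×c×(38.1 − 150) + 0.407×2440×(38.1 − 25.7) + 0.258×380×(38.1 − 25.7) = 0
-44.42 c = -13530
c = -13530/-44.42 ≈ 304.6 J/(kg·K)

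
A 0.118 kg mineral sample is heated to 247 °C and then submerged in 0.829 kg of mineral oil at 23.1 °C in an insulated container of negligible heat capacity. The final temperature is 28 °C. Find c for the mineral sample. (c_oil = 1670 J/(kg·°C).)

c ≈ 263 J/(kg·°C)

Taking heat into each body as positive, Σ m c ΔT = 0:
0.118·c·(28 − 247) + 0.829·1670·(28 − 23.1) = 0
-25.84 c = -6783.7
c = -6783.7/-25.84 ≈ 262.5 J/(kg·°C)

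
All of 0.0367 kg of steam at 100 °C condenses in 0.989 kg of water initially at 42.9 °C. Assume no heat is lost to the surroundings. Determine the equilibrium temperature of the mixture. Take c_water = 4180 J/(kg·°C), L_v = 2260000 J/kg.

T_f ≈ 64.3 °C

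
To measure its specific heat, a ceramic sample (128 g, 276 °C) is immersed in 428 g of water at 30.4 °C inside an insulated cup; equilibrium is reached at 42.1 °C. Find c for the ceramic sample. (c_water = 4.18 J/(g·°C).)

Heat lost by the ceramic sample = heat gained by the water:
128·c·(276 − 42.1) = 428·4.18·(42.1 − 30.4)
29939 c = 20932  ⇒  c ≈ 0.6991 J/(g·°C)

c ≈ 0.699 J/(g·°C)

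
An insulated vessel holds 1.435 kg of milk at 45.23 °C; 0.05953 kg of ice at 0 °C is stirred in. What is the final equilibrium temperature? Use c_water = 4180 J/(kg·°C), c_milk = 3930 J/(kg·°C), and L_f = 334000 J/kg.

Conservation of energy gives ΣQ = 0:
latent heat to melt: 0.05953·334000 = 19883
  warm the meltwater: 248.84 T
  milk: 5639.6(T − 45.23)
5888.4 T = 255077 − 19883 = 235194
T ≈ 39.94 °C — above 0 °C, consistent with complete melting.

T_f ≈ 39.9 °C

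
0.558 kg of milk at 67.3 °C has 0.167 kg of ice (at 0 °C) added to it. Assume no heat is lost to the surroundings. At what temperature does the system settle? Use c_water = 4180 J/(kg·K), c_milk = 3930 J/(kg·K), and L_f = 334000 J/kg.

Heat gained plus heat lost sum to zero:
latent heat to melt: 0.167·334000 = 55778; warm the meltwater: 698.06 T; milk cools: 0.558·3930·(T − 67.3) = 2192.9(T − 67.3)
2891 T = 147585 − 55778 = 91807
T ≈ 31.76 °C — above 0 °C, consistent with complete melting.

T_f ≈ 31.8 °C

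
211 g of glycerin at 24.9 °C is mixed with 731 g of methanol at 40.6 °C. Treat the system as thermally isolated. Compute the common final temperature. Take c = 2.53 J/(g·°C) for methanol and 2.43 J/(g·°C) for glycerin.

Energy conservation, ΣQ = 0:
731*2.53*(T − 40.6) + 211*2.43*(T − 24.9) = 0
2362.2 T = 87854
T ≈ 37.19 °C

T_f ≈ 37.2 °C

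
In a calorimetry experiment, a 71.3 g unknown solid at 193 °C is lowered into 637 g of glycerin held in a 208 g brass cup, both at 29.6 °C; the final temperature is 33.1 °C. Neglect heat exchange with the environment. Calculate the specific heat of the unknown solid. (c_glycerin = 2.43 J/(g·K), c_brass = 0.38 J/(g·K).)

c ≈ 0.499 J/(g·K)

Let T be the final temperature. ΣQ_i = 0:
71.3·c·(33.1 − 193) + 637·2.43·(33.1 − 29.6) + 208·0.38·(33.1 − 29.6) = 0
-11401 c = -5694.3
c = -5694.3/-11401 ≈ 0.4995 J/(g·K)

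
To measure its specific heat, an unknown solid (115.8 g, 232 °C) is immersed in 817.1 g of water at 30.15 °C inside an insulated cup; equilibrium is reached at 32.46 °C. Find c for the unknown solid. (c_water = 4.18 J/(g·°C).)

c ≈ 0.341 J/(g·°C)

Let T be the final temperature. ΣQ_i = 0:
115.8·c·(32.46 − 232) + 817.1·4.18·(32.46 − 30.15) = 0
-23107 c = -7889.8
c = -7889.8/-23107 ≈ 0.3414 J/(g·°C)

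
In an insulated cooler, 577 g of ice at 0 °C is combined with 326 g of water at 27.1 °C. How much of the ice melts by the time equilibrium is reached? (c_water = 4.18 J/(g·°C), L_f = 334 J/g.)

m_melted ≈ 111 g

Cooling the water to 0 °C releases 326×4.18×27.1 = 36929 J.
Fully melting the ice requires m_ice L_f = 577×334 = 192718 J.
36929 J < 192718 J, so only part of the ice melts and the system sits at 0 °C.
Mass melted = 36929/334 ≈ 110.6 g.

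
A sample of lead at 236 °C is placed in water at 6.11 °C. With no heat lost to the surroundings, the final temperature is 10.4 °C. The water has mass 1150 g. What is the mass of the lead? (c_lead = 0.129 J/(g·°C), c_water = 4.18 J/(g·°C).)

m ≈ 709 g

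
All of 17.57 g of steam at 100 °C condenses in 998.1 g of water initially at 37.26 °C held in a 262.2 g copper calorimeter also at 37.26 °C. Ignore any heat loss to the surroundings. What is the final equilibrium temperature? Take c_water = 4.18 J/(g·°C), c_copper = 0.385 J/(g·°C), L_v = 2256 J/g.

T_f ≈ 47.4 °C

Net heat exchanged in the isolated system is zero:
steam→water at 100 °C releases m L_v = 17.57×2256 = 39638; condensed water 100 °C→T: 73.44(T − 100); original water: 4172.1(T − 37.26); cup: 100.95(T − 37.26)
4346.4 T = 39638 + 7344.3 + 159212 = 206194
T ≈ 47.44 °C (< 100 °C, so full condensation is consistent).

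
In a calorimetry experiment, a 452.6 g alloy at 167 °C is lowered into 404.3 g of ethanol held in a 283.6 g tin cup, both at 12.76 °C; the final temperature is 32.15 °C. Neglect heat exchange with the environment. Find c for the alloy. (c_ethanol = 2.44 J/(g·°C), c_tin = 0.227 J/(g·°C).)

Let T be the final temperature. ΣQ_i = 0:
452.6·c·(32.15 − 167) + 404.3·2.44·(32.15 − 12.76) + 283.6·0.227·(32.15 − 12.76) = 0
-61033 c = -20376
c = -20376/-61033 ≈ 0.3339 J/(g·°C)

c ≈ 0.334 J/(g·°C)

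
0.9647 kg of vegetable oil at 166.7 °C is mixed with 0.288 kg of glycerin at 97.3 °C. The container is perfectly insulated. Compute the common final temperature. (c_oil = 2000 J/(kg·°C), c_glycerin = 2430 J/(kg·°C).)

T_f ≈ 148.2 °C

Heat gained plus heat lost sum to zero:
0.9647·2000·(T − 166.7) + 0.288·2430·(T − 97.3) = 0
1929.4(T − 166.7) + 699.84(T − 97.3) = 0
(1929.4 + 699.84) T = 1929.4·166.7 + 699.84·97.3
T = 389725 / 2629.2 = 148 °C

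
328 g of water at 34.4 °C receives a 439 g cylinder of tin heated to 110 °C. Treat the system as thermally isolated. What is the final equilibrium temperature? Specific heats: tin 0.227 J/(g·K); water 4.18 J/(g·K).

T_f ≈ 39.5 °C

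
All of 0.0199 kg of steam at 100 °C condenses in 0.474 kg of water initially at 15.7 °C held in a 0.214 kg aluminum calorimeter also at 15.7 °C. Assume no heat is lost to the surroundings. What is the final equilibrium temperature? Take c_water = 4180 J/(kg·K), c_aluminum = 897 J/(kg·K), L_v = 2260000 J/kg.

Taking heat into each body as positive, Σ m c ΔT = 0:
steam→water at 100 °C releases m L_v = 0.0199×2260000 = 44974
  condensate cools 100→T: 0.0199×4180×(T − 100) = 83.18(T − 100)
  original water: 1981.3(T − 15.7)
  aluminum cup: 0.214×897×(T − 15.7) = 191.96(T − 15.7)
2256.5 T = 44974 + 8318.2 + 34120 = 87413
T ≈ 38.74 °C, under the boiling point, so the assumption holds.

T_f ≈ 38.7 °C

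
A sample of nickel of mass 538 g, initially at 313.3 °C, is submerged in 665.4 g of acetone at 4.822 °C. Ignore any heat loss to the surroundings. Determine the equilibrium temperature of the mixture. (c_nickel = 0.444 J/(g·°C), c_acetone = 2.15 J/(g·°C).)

With ΣQ=0 the equilibrium temperature is the m·c-weighted mean:
T_f = (238.87×313.3 + 1430.6×4.822) / (238.87 + 1430.6)
    = 81737 / 1669.5 ≈ 48.96 °C

T_f ≈ 49.0 °C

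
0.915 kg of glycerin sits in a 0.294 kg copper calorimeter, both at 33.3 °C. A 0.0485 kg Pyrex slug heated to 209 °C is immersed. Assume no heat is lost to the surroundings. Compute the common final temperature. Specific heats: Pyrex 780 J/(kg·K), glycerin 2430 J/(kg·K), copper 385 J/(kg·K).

T_f ≈ 36.1 °C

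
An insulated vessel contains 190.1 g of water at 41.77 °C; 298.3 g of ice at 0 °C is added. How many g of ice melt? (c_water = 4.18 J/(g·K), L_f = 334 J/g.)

m_melted ≈ 99.4 g

Heat available from the water dropping to 0 °C: 190.1·4.18·41.77 = 33191 J.
To melt every bit of ice: 298.3·334 = 99632 J.
Since 33191 < 99632 J, not all the ice melts; equilibrium is at 0 °C.
Mass melted = 33191/334 ≈ 99.37 g.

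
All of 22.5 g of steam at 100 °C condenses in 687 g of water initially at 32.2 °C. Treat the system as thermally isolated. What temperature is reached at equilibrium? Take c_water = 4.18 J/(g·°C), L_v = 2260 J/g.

T_f ≈ 51.5 °C

Net heat exchanged in the isolated system is zero:
steam→water at 100 °C releases m L_v = 22.5×2260 = 50850
  condensed water 100 °C→T: 94.05(T − 100)
  water warms: 687×4.18×(T − 32.2) = 2871.7(T − 32.2)
2965.7 T = 50850 + 9405 + 92467 = 152722
T ≈ 51.50 °C, under the boiling point, so the assumption holds.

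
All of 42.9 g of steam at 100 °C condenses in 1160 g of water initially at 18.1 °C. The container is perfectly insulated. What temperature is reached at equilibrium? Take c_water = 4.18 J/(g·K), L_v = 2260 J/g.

T_f ≈ 40.3 °C

Heat gained plus heat lost sum to zero:
latent heat released on condensation: 42.9·2260 = 96954
  condensed water 100 °C→T: 179.32(T − 100)
  water warms: 1160·4.18·(T − 18.1) = 4848.8(T − 18.1)
5028.1 T = 96954 + 17932 + 87763 = 202649
T ≈ 40.30 °C, under the boiling point, so the assumption holds.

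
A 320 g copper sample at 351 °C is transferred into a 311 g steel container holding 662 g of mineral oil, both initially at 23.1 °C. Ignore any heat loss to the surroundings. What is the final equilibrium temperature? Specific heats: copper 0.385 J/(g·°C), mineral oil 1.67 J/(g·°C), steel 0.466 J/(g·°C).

T_f ≈ 52.5 °C

Conservation of energy gives ΣQ = 0:
320·0.385·(T − 351) + 662·1.67·(T − 23.1) + 311·0.466·(T − 23.1) = 0
123.2(T − 351) + 1105.5(T − 23.1) + 144.93(T − 23.1) = 0
(123.2 + 1105.5 + 144.93) T = 123.2·351 + 1105.5·23.1 + 144.93·23.1
T = 72129 / 1373.7 = 52.5 °C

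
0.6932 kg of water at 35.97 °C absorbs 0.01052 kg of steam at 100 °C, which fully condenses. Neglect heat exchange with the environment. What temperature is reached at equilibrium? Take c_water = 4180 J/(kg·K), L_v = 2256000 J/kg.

Let T be the final temperature. ΣQ_i = 0:
latent heat released on condensation: 0.01052×2256000 = 23733
  condensed water 100 °C→T: 43.97(T − 100)
  original water: 2897.6(T − 35.97)
2941.5 T = 23733 + 4397.4 + 104226 = 132356
T ≈ 45.00 °C, under the boiling point, so the assumption holds.

T_f ≈ 45.0 °C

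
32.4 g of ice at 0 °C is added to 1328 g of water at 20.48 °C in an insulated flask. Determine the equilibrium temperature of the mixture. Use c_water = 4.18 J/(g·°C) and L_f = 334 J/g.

T_f ≈ 18.1 °C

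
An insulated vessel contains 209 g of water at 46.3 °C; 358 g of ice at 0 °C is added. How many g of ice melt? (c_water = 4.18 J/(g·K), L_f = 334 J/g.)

Cooling the water to 0 °C releases 209·4.18·46.3 = 40449 J.
Fully melting the ice requires m_ice L_f = 358·334 = 119572 J.
That's not enough to melt it all — equilibrium is at 0 °C with ice remaining.
Mass melted = 40449/334 ≈ 121.1 g.

m_melted ≈ 121 g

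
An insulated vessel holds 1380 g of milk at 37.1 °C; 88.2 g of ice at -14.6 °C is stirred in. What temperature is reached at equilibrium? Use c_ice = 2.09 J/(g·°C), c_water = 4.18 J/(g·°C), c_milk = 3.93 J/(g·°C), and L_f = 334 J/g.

Energy conservation, ΣQ = 0:
warm ice to 0 °C: 88.2·2.09·(0 − (-14.6)) = 2691.3
  melt ice: 88.2·334 = 29459
  meltwater 0→T: 88.2·4.18·T = 368.68 T
  milk: 5423.4(T − 37.1)
5792.1 T = 201208 − 32150 = 169058
T ≈ 29.19 °C — above 0 °C, consistent with complete melting.

T_f ≈ 29.2 °C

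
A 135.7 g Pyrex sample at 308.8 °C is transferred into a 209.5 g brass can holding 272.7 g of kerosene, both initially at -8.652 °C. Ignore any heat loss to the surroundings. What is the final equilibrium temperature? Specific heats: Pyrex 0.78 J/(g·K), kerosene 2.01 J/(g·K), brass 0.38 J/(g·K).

Taking heat into each body as positive, Σ m c ΔT = 0:
135.7×0.78×(T − 308.8) + 272.7×2.01×(T − (-8.652)) + 209.5×0.38×(T − (-8.652)) = 0
(105.85 + 548.13 + 79.61) T = 105.85×308.8 + 548.13×(-8.652) + 79.61×(-8.652)
T = 27254 / 733.58 = 37.2 °C

T_f ≈ 37.2 °C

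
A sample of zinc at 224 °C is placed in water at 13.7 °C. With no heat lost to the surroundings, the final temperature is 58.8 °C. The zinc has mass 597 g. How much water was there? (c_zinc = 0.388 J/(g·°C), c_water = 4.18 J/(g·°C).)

m ≈ 203 g

Energy conservation, ΣQ = 0:
597×0.388×(58.8 − 224) + m×4.18×(58.8 − 13.7) = 0
188.52 m = 38266
m = 38266/188.52 ≈ 203 g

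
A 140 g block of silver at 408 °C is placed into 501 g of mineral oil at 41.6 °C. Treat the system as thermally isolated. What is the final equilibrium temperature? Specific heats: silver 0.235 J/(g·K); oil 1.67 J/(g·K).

Heat lost by the silver equals heat gained by the oil:
140·0.235·(408 − T) = 501·1.67·(T − 41.6)
32.9(408 − T) = 836.67(T − 41.6)
869.57 T = 48229  ⇒  T ≈ 55.46 °C

T_f ≈ 55.5 °C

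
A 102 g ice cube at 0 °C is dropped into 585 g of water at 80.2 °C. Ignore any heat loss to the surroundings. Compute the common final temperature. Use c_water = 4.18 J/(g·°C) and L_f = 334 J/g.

Let T be the final temperature. ΣQ_i = 0:
latent heat to melt: 102×334 = 34068
  warm the meltwater: 426.36 T
  water cools: 585×4.18×(T − 80.2) = 2445.3(T − 80.2)
2871.7 T = 196113 − 34068 = 162045
T ≈ 56.43 °C — above 0 °C, consistent with complete melting.

T_f ≈ 56.4 °C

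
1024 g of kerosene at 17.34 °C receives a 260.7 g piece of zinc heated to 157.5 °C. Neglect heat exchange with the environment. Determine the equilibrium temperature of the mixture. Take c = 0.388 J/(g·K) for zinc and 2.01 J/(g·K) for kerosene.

T_f ≈ 23.9 °C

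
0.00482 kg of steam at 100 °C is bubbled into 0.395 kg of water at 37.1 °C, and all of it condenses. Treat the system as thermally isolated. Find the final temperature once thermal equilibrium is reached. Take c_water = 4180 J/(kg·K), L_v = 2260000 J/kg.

Energy balance with sensible and latent terms:
latent heat released on condensation: 0.00482·2260000 = 10893
  condensed water 100 °C→T: 20.15(T − 100)
  original water: 1651.1(T − 37.1)
1671.2 T = 10893 + 2014.8 + 61256 = 74164
T ≈ 44.38 °C, under the boiling point, so the assumption holds.

T_f ≈ 44.4 °C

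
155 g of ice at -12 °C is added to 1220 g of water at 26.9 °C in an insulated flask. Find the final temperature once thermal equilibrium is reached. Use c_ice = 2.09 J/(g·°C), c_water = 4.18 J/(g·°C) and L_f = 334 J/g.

Taking heat into each body as positive, Σ m c ΔT = 0:
ice -12→0 °C: 155·2.09·12 = 3887.4
  fusion: m_ice L_f = 155·334 = 51770
  meltwater 0→T: 155·4.18·T = 647.9 T
  water cools: 1220·4.18·(T − 26.9) = 5099.6(T − 26.9)
5747.5 T = 137179 − 55657 = 81522
T ≈ 14.18 °C. Since T > 0 °C, the all-ice-melts assumption holds.

T_f ≈ 14.2 °C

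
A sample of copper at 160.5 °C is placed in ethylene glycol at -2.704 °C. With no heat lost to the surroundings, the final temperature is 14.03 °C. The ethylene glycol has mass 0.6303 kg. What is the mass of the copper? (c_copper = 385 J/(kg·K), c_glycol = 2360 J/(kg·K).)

m ≈ 0.441 kg

Let T be the final temperature. ΣQ_i = 0:
m·385·(14.03 − 160.5) + 0.6303·2360·(14.03 − (-2.704)) = 0
-56391 m = -24892
m = -24892/-56391 ≈ 0.4414 kg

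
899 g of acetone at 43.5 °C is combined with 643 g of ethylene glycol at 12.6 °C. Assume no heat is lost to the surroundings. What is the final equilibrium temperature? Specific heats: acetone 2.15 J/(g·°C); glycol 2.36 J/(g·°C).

T_f ≈ 29.9 °C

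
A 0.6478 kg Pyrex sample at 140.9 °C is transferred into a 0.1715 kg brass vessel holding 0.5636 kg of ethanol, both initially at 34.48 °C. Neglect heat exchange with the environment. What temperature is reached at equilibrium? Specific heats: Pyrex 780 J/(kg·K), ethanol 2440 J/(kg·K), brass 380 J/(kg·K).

Conservation of energy gives ΣQ = 0:
0.6478×780×(T − 140.9) + 0.5636×2440×(T − 34.48) + 0.1715×380×(T − 34.48) = 0
505.28(T − 140.9) + 1375.2(T − 34.48) + 65.17(T − 34.48) = 0
(505.28 + 1375.2 + 65.17) T = 505.28×140.9 + 1375.2×34.48 + 65.17×34.48
T = 120858/1945.6 ≈ 62.12 °C

T_f ≈ 62.1 °C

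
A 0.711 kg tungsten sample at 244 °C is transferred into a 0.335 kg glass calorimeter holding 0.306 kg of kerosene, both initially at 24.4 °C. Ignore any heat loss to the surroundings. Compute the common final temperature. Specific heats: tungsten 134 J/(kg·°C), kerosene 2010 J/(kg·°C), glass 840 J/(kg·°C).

T_f ≈ 45.5 °C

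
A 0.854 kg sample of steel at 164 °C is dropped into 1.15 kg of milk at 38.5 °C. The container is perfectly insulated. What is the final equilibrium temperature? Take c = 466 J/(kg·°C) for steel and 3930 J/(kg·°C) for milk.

|Q_steel| = |Q_milk|:
0.854·466·(164 − T) = 1.15·3930·(T − 38.5)
397.96(164 − T) = 4519.5(T − 38.5)
4917.5 T = 239267  ⇒  T ≈ 48.66 °C

T_f ≈ 48.7 °C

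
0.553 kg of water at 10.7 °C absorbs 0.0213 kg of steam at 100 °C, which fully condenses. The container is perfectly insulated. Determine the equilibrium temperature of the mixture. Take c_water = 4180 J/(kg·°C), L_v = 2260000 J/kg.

Sum of m c ΔT and latent-heat terms is zero:
steam→water at 100 °C releases m L_v = 0.0213×2260000 = 48138
  condensate cools 100→T: 0.0213×4180×(T − 100) = 89.03(T − 100)
  original water: 2311.5(T − 10.7)
2400.6 T = 48138 + 8903.4 + 24733 = 81775
T ≈ 34.06 °C (< 100 °C, so full condensation is consistent).

T_f ≈ 34.1 °C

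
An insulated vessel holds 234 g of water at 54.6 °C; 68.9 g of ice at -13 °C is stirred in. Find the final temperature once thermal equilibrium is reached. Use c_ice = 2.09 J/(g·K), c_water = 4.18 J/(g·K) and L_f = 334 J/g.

T_f ≈ 22.5 °C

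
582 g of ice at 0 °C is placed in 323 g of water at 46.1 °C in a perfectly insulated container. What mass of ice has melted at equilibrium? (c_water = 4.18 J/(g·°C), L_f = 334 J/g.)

Heat available from the water dropping to 0 °C: 323×4.18×46.1 = 62241 J.
To melt every bit of ice: 582×334 = 194388 J.
That's not enough to melt it all — equilibrium is at 0 °C with ice remaining.
m_melted×334 = 62241  ⇒  m_melted ≈ 186.4 g.

m_melted ≈ 186 g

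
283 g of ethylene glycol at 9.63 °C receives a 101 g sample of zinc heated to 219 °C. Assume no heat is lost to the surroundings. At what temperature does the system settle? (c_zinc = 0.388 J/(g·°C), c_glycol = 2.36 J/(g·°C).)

Conservation of energy gives ΣQ = 0:
101·0.388·(T − 219) + 283·2.36·(T − 9.63) = 0
39.19(T − 219) + 667.88(T − 9.63) = 0
(39.19 + 667.88) T = 39.19·219 + 667.88·9.63
T ≈ 21.23 °C

T_f ≈ 21.2 °C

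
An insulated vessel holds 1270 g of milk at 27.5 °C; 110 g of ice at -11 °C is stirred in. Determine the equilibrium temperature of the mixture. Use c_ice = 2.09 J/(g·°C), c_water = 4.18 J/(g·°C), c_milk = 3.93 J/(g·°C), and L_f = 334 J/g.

Heat gained plus heat lost sum to zero:
ice -11→0 °C: 110×2.09×11 = 2528.9
  latent heat to melt: 110×334 = 36740
  warm the meltwater: 459.8 T
  milk cools: 1270×3.93×(T − 27.5) = 4991.1(T − 27.5)
5450.9 T = 137255 − 39269 = 97986
T ≈ 17.98 °C — above 0 °C, consistent with complete melting.

T_f ≈ 18.0 °C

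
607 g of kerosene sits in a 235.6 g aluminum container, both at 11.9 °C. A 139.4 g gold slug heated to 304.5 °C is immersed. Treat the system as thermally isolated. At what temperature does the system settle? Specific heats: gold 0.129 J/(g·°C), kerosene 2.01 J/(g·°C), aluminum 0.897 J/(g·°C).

With ΣQ=0 the equilibrium temperature is the m·c-weighted mean:
T_f = (17.98*304.5 + 1220.1*11.9 + 211.33*11.9) / (17.98 + 1220.1 + 211.33)
    = 22509 / 1449.4 ≈ 15.53 °C

T_f ≈ 15.5 °C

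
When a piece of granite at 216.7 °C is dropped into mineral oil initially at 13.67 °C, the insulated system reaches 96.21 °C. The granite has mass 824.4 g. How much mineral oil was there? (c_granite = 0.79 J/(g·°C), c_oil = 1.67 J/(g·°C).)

m ≈ 569 g

Heat lost by the granite = heat gained by the oil:
824.4·0.79·(216.7 − 96.21) = m·1.67·(96.21 − 13.67)
137.84 m = 78472  ⇒  m ≈ 569.3 g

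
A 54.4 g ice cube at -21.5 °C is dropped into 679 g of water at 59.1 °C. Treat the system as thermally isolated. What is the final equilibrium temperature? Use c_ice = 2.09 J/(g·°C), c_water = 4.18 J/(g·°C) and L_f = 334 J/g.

Setting the total heat transfer to zero:
warm ice to 0 °C: 54.4·2.09·(0 − (-21.5)) = 2444.5
  fusion: m_ice L_f = 54.4·334 = 18170
  warm the meltwater: 227.39 T
  water cools: 679·4.18·(T − 59.1) = 2838.2(T − 59.1)
3065.6 T = 167739 − 20614 = 147125
T ≈ 47.99 °C. Since T > 0 °C, the all-ice-melts assumption holds.

T_f ≈ 48.0 °C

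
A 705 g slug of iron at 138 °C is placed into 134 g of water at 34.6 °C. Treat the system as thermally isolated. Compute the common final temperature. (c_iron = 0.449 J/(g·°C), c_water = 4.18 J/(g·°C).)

T_f ≈ 71.9 °C

With ΣQ=0 the equilibrium temperature is the m·c-weighted mean:
T_f = (316.55·138 + 560.12·34.6) / (316.55 + 560.12)
    = 63063 / 876.66 ≈ 71.94 °C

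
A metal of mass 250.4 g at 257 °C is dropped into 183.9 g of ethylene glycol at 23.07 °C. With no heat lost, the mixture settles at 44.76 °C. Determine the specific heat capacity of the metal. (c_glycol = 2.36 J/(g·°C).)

c ≈ 0.177 J/(g·°C)

Heat lost by the metal = heat gained by the glycol:
250.4·c·(257 − 44.76) = 183.9·2.36·(44.76 − 23.07)
53145 c = 9413.5  ⇒  c ≈ 0.1771 J/(g·°C)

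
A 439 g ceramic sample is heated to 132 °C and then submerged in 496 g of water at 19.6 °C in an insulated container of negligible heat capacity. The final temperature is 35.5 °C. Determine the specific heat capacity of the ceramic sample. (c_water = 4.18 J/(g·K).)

Heat lost by the ceramic sample = heat gained by the water:
439×c×(132 − 35.5) = 496×4.18×(35.5 − 19.6)
42364 c = 32965  ⇒  c ≈ 0.7781 J/(g·K)

c ≈ 0.778 J/(g·K)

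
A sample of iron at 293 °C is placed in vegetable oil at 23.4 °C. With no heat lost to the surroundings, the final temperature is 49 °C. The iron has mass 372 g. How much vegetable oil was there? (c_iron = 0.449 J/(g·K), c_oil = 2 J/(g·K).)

m ≈ 796 g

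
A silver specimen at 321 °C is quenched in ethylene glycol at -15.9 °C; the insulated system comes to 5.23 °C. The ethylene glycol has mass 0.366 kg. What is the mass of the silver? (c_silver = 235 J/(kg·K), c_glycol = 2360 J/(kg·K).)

m ≈ 0.246 kg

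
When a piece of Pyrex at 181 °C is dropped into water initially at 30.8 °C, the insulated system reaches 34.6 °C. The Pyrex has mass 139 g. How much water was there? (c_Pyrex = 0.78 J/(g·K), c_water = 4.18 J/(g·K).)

m ≈ 999 g

Heat lost by the Pyrex = heat gained by the water:
139·0.78·(181 − 34.6) = m·4.18·(34.6 − 30.8)
15.88 m = 15873  ⇒  m ≈ 999.3 g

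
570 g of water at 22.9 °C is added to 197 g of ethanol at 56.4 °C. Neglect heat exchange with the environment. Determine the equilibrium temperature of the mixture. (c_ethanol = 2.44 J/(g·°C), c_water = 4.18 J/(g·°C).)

Energy conservation, ΣQ = 0:
197·2.44·(T − 56.4) + 570·4.18·(T − 22.9) = 0
480.68(T − 56.4) + 2382.6(T − 22.9) = 0
2863.3 T = 81672
T = 81672/2863.3 ≈ 28.52 °C

T_f ≈ 28.5 °C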